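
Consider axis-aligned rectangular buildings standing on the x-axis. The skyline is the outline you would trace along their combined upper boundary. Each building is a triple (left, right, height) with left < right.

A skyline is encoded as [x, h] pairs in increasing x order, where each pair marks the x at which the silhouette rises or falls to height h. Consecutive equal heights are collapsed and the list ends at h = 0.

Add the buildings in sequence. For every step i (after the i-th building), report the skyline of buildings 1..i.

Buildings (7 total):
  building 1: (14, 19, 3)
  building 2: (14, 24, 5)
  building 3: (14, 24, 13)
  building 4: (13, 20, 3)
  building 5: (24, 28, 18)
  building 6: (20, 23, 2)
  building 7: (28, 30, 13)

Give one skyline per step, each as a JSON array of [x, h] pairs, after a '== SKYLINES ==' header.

== SKYLINES ==
[[14,3],[19,0]]
[[14,5],[24,0]]
[[14,13],[24,0]]
[[13,3],[14,13],[24,0]]
[[13,3],[14,13],[24,18],[28,0]]
[[13,3],[14,13],[24,18],[28,0]]
[[13,3],[14,13],[24,18],[28,13],[30,0]]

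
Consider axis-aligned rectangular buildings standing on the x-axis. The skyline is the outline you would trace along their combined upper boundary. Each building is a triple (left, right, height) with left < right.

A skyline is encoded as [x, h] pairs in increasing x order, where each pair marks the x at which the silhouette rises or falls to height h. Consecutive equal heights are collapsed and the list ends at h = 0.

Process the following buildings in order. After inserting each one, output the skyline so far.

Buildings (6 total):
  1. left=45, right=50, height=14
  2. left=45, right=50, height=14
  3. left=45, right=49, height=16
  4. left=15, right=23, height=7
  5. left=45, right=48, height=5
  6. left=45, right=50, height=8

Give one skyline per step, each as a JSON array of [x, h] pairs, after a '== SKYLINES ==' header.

== SKYLINES ==
[[45,14],[50,0]]
[[45,14],[50,0]]
[[45,16],[49,14],[50,0]]
[[15,7],[23,0],[45,16],[49,14],[50,0]]
[[15,7],[23,0],[45,16],[49,14],[50,0]]
[[15,7],[23,0],[45,16],[49,14],[50,0]]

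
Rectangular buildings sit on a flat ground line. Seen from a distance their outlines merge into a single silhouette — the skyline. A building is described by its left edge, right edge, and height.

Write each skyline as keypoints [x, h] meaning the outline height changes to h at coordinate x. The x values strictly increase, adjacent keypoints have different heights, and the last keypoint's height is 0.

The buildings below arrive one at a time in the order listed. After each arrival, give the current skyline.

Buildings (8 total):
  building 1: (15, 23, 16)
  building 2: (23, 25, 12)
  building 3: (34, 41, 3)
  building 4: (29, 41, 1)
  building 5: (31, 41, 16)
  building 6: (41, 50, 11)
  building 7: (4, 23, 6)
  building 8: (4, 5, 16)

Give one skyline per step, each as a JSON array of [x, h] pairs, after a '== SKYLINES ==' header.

== SKYLINES ==
[[15,16],[23,0]]
[[15,16],[23,12],[25,0]]
[[15,16],[23,12],[25,0],[34,3],[41,0]]
[[15,16],[23,12],[25,0],[29,1],[34,3],[41,0]]
[[15,16],[23,12],[25,0],[29,1],[31,16],[41,0]]
[[15,16],[23,12],[25,0],[29,1],[31,16],[41,11],[50,0]]
[[4,6],[15,16],[23,12],[25,0],[29,1],[31,16],[41,11],[50,0]]
[[4,16],[5,6],[15,16],[23,12],[25,0],[29,1],[31,16],[41,11],[50,0]]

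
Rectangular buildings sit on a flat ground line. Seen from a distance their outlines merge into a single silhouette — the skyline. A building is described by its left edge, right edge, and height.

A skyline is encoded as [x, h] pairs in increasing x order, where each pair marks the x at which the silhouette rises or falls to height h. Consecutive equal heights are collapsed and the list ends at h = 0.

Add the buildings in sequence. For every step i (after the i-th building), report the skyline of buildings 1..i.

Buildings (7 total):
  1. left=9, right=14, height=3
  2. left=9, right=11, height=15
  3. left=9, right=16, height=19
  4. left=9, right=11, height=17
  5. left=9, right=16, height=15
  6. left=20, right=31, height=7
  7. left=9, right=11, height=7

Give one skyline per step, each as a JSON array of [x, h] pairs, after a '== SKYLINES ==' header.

== SKYLINES ==
[[9,3],[14,0]]
[[9,15],[11,3],[14,0]]
[[9,19],[16,0]]
[[9,19],[16,0]]
[[9,19],[16,0]]
[[9,19],[16,0],[20,7],[31,0]]
[[9,19],[16,0],[20,7],[31,0]]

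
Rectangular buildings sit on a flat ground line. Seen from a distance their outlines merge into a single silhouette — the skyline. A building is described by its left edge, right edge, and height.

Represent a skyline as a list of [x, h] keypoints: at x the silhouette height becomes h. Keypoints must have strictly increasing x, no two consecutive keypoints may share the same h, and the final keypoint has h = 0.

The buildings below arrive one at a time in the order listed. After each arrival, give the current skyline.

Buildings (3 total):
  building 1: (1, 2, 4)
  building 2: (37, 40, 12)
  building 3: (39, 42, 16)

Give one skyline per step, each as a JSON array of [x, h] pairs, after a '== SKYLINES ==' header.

== SKYLINES ==
[[1,4],[2,0]]
[[1,4],[2,0],[37,12],[40,0]]
[[1,4],[2,0],[37,12],[39,16],[42,0]]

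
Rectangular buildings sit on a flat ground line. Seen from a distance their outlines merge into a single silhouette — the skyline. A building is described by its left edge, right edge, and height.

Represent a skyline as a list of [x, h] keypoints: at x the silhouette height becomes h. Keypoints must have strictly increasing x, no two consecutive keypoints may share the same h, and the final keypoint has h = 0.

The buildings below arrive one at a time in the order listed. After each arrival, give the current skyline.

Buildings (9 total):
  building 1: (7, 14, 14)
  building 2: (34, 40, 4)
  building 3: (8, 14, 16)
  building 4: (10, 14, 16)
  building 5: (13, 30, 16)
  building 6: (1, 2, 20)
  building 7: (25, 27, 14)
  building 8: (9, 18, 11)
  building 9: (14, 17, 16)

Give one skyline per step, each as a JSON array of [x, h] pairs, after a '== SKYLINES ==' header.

== SKYLINES ==
[[7,14],[14,0]]
[[7,14],[14,0],[34,4],[40,0]]
[[7,14],[8,16],[14,0],[34,4],[40,0]]
[[7,14],[8,16],[14,0],[34,4],[40,0]]
[[7,14],[8,16],[30,0],[34,4],[40,0]]
[[1,20],[2,0],[7,14],[8,16],[30,0],[34,4],[40,0]]
[[1,20],[2,0],[7,14],[8,16],[30,0],[34,4],[40,0]]
[[1,20],[2,0],[7,14],[8,16],[30,0],[34,4],[40,0]]
[[1,20],[2,0],[7,14],[8,16],[30,0],[34,4],[40,0]]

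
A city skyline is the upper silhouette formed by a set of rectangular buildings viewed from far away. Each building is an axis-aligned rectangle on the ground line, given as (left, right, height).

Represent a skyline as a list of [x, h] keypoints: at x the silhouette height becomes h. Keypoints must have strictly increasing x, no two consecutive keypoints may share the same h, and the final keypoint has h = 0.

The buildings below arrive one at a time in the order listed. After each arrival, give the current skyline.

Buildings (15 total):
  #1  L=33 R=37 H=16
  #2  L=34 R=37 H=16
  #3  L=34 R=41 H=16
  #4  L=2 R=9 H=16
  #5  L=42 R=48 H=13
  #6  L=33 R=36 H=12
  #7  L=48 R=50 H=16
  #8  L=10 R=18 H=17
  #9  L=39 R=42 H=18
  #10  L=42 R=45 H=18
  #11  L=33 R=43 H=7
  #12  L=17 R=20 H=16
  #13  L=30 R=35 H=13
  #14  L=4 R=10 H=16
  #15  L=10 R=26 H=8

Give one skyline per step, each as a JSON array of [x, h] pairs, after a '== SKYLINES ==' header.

== SKYLINES ==
[[33,16],[37,0]]
[[33,16],[37,0]]
[[33,16],[41,0]]
[[2,16],[9,0],[33,16],[41,0]]
[[2,16],[9,0],[33,16],[41,0],[42,13],[48,0]]
[[2,16],[9,0],[33,16],[41,0],[42,13],[48,0]]
[[2,16],[9,0],[33,16],[41,0],[42,13],[48,16],[50,0]]
[[2,16],[9,0],[10,17],[18,0],[33,16],[41,0],[42,13],[48,16],[50,0]]
[[2,16],[9,0],[10,17],[18,0],[33,16],[39,18],[42,13],[48,16],[50,0]]
[[2,16],[9,0],[10,17],[18,0],[33,16],[39,18],[45,13],[48,16],[50,0]]
[[2,16],[9,0],[10,17],[18,0],[33,16],[39,18],[45,13],[48,16],[50,0]]
[[2,16],[9,0],[10,17],[18,16],[20,0],[33,16],[39,18],[45,13],[48,16],[50,0]]
[[2,16],[9,0],[10,17],[18,16],[20,0],[30,13],[33,16],[39,18],[45,13],[48,16],[50,0]]
[[2,16],[10,17],[18,16],[20,0],[30,13],[33,16],[39,18],[45,13],[48,16],[50,0]]
[[2,16],[10,17],[18,16],[20,8],[26,0],[30,13],[33,16],[39,18],[45,13],[48,16],[50,0]]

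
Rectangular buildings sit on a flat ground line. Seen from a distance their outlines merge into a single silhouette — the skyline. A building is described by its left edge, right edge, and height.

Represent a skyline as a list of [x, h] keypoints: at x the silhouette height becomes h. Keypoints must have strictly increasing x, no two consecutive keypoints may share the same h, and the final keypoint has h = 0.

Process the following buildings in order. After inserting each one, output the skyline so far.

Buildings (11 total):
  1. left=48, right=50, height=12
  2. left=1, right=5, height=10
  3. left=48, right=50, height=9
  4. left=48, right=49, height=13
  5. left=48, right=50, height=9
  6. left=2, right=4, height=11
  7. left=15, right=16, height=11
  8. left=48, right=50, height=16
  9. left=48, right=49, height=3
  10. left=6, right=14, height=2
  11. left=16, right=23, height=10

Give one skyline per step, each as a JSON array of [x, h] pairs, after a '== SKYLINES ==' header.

== SKYLINES ==
[[48,12],[50,0]]
[[1,10],[5,0],[48,12],[50,0]]
[[1,10],[5,0],[48,12],[50,0]]
[[1,10],[5,0],[48,13],[49,12],[50,0]]
[[1,10],[5,0],[48,13],[49,12],[50,0]]
[[1,10],[2,11],[4,10],[5,0],[48,13],[49,12],[50,0]]
[[1,10],[2,11],[4,10],[5,0],[15,11],[16,0],[48,13],[49,12],[50,0]]
[[1,10],[2,11],[4,10],[5,0],[15,11],[16,0],[48,16],[50,0]]
[[1,10],[2,11],[4,10],[5,0],[15,11],[16,0],[48,16],[50,0]]
[[1,10],[2,11],[4,10],[5,0],[6,2],[14,0],[15,11],[16,0],[48,16],[50,0]]
[[1,10],[2,11],[4,10],[5,0],[6,2],[14,0],[15,11],[16,10],[23,0],[48,16],[50,0]]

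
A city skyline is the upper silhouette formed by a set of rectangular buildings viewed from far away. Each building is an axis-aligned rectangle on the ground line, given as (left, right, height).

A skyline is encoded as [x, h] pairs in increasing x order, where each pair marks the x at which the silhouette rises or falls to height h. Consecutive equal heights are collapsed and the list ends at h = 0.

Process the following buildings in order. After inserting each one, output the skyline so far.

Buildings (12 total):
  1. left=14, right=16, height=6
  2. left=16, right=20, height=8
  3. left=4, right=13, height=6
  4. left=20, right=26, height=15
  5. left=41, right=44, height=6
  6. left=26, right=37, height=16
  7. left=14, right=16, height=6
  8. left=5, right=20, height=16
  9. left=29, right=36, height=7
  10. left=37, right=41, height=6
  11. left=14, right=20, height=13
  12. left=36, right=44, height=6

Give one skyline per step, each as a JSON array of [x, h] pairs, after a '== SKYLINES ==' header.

== SKYLINES ==
[[14,6],[16,0]]
[[14,6],[16,8],[20,0]]
[[4,6],[13,0],[14,6],[16,8],[20,0]]
[[4,6],[13,0],[14,6],[16,8],[20,15],[26,0]]
[[4,6],[13,0],[14,6],[16,8],[20,15],[26,0],[41,6],[44,0]]
[[4,6],[13,0],[14,6],[16,8],[20,15],[26,16],[37,0],[41,6],[44,0]]
[[4,6],[13,0],[14,6],[16,8],[20,15],[26,16],[37,0],[41,6],[44,0]]
[[4,6],[5,16],[20,15],[26,16],[37,0],[41,6],[44,0]]
[[4,6],[5,16],[20,15],[26,16],[37,0],[41,6],[44,0]]
[[4,6],[5,16],[20,15],[26,16],[37,6],[44,0]]
[[4,6],[5,16],[20,15],[26,16],[37,6],[44,0]]
[[4,6],[5,16],[20,15],[26,16],[37,6],[44,0]]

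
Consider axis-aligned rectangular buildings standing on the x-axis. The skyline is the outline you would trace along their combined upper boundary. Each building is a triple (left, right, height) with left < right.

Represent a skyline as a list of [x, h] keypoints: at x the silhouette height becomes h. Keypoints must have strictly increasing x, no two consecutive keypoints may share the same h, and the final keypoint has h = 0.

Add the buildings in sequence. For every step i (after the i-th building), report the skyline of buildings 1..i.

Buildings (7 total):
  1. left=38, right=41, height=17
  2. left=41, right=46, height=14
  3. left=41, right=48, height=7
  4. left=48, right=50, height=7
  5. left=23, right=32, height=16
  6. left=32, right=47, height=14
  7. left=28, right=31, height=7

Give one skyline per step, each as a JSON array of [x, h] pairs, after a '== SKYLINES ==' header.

== SKYLINES ==
[[38,17],[41,0]]
[[38,17],[41,14],[46,0]]
[[38,17],[41,14],[46,7],[48,0]]
[[38,17],[41,14],[46,7],[50,0]]
[[23,16],[32,0],[38,17],[41,14],[46,7],[50,0]]
[[23,16],[32,14],[38,17],[41,14],[47,7],[50,0]]
[[23,16],[32,14],[38,17],[41,14],[47,7],[50,0]]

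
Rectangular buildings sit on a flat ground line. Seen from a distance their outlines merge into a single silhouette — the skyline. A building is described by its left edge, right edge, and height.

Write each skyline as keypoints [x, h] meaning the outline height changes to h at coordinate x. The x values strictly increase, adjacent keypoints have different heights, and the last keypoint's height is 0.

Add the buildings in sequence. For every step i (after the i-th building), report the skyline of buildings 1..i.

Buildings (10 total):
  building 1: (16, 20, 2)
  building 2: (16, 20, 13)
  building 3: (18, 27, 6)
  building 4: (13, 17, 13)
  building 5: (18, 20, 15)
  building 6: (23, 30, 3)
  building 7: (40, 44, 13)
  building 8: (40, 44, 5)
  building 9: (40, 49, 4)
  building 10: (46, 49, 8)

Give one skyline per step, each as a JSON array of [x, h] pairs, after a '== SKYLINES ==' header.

== SKYLINES ==
[[16,2],[20,0]]
[[16,13],[20,0]]
[[16,13],[20,6],[27,0]]
[[13,13],[20,6],[27,0]]
[[13,13],[18,15],[20,6],[27,0]]
[[13,13],[18,15],[20,6],[27,3],[30,0]]
[[13,13],[18,15],[20,6],[27,3],[30,0],[40,13],[44,0]]
[[13,13],[18,15],[20,6],[27,3],[30,0],[40,13],[44,0]]
[[13,13],[18,15],[20,6],[27,3],[30,0],[40,13],[44,4],[49,0]]
[[13,13],[18,15],[20,6],[27,3],[30,0],[40,13],[44,4],[46,8],[49,0]]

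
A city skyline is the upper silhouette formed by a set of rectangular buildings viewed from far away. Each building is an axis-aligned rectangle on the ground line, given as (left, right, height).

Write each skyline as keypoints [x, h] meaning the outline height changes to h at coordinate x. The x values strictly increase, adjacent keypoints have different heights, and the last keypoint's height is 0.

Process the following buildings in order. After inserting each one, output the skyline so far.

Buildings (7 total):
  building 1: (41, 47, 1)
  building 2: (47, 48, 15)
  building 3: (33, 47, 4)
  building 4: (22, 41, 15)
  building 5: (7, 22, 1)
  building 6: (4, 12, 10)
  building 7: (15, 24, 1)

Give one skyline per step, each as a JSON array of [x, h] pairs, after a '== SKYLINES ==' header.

== SKYLINES ==
[[41,1],[47,0]]
[[41,1],[47,15],[48,0]]
[[33,4],[47,15],[48,0]]
[[22,15],[41,4],[47,15],[48,0]]
[[7,1],[22,15],[41,4],[47,15],[48,0]]
[[4,10],[12,1],[22,15],[41,4],[47,15],[48,0]]
[[4,10],[12,1],[22,15],[41,4],[47,15],[48,0]]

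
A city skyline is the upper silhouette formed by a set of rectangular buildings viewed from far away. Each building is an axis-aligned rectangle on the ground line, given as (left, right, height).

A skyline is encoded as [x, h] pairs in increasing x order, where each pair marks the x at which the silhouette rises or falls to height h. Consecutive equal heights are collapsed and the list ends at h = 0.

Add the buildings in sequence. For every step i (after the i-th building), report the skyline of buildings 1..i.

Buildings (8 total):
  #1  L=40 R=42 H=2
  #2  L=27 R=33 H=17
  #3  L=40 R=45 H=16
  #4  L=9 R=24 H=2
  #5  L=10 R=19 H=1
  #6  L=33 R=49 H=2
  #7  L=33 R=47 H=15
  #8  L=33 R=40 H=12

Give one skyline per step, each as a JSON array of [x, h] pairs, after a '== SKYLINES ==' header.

== SKYLINES ==
[[40,2],[42,0]]
[[27,17],[33,0],[40,2],[42,0]]
[[27,17],[33,0],[40,16],[45,0]]
[[9,2],[24,0],[27,17],[33,0],[40,16],[45,0]]
[[9,2],[24,0],[27,17],[33,0],[40,16],[45,0]]
[[9,2],[24,0],[27,17],[33,2],[40,16],[45,2],[49,0]]
[[9,2],[24,0],[27,17],[33,15],[40,16],[45,15],[47,2],[49,0]]
[[9,2],[24,0],[27,17],[33,15],[40,16],[45,15],[47,2],[49,0]]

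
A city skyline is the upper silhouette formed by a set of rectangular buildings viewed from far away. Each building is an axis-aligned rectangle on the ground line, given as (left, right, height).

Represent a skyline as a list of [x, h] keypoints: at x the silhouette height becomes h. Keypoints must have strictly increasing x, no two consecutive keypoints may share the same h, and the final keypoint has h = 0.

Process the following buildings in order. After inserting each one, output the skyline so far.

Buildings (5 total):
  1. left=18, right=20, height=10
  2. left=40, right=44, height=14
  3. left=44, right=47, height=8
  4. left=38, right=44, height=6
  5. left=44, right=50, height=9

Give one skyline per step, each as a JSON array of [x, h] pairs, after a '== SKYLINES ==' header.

== SKYLINES ==
[[18,10],[20,0]]
[[18,10],[20,0],[40,14],[44,0]]
[[18,10],[20,0],[40,14],[44,8],[47,0]]
[[18,10],[20,0],[38,6],[40,14],[44,8],[47,0]]
[[18,10],[20,0],[38,6],[40,14],[44,9],[50,0]]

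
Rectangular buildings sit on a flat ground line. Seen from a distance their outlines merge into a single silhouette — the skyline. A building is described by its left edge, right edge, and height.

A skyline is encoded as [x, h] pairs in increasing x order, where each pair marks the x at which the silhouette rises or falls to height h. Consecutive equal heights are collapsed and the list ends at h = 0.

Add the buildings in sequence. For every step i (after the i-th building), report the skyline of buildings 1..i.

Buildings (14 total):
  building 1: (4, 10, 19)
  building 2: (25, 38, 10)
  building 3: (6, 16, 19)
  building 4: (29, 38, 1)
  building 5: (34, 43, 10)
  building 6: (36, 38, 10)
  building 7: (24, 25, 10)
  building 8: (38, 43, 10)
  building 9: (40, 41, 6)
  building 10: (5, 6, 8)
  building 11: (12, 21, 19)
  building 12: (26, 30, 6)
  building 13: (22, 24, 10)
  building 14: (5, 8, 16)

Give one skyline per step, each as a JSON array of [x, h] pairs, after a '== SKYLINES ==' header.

== SKYLINES ==
[[4,19],[10,0]]
[[4,19],[10,0],[25,10],[38,0]]
[[4,19],[16,0],[25,10],[38,0]]
[[4,19],[16,0],[25,10],[38,0]]
[[4,19],[16,0],[25,10],[43,0]]
[[4,19],[16,0],[25,10],[43,0]]
[[4,19],[16,0],[24,10],[43,0]]
[[4,19],[16,0],[24,10],[43,0]]
[[4,19],[16,0],[24,10],[43,0]]
[[4,19],[16,0],[24,10],[43,0]]
[[4,19],[21,0],[24,10],[43,0]]
[[4,19],[21,0],[24,10],[43,0]]
[[4,19],[21,0],[22,10],[43,0]]
[[4,19],[21,0],[22,10],[43,0]]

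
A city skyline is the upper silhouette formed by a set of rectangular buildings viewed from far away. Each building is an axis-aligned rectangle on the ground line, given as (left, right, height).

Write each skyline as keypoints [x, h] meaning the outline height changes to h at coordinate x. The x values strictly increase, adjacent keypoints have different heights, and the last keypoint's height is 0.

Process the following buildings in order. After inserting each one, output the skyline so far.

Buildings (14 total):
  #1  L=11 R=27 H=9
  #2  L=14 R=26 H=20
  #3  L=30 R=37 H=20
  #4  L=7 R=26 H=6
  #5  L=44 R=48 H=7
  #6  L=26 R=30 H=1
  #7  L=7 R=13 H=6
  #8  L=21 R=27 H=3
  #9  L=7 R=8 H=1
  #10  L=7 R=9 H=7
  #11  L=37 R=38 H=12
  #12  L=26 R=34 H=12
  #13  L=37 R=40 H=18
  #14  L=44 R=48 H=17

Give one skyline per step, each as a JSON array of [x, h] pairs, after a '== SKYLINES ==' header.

== SKYLINES ==
[[11,9],[27,0]]
[[11,9],[14,20],[26,9],[27,0]]
[[11,9],[14,20],[26,9],[27,0],[30,20],[37,0]]
[[7,6],[11,9],[14,20],[26,9],[27,0],[30,20],[37,0]]
[[7,6],[11,9],[14,20],[26,9],[27,0],[30,20],[37,0],[44,7],[48,0]]
[[7,6],[11,9],[14,20],[26,9],[27,1],[30,20],[37,0],[44,7],[48,0]]
[[7,6],[11,9],[14,20],[26,9],[27,1],[30,20],[37,0],[44,7],[48,0]]
[[7,6],[11,9],[14,20],[26,9],[27,1],[30,20],[37,0],[44,7],[48,0]]
[[7,6],[11,9],[14,20],[26,9],[27,1],[30,20],[37,0],[44,7],[48,0]]
[[7,7],[9,6],[11,9],[14,20],[26,9],[27,1],[30,20],[37,0],[44,7],[48,0]]
[[7,7],[9,6],[11,9],[14,20],[26,9],[27,1],[30,20],[37,12],[38,0],[44,7],[48,0]]
[[7,7],[9,6],[11,9],[14,20],[26,12],[30,20],[37,12],[38,0],[44,7],[48,0]]
[[7,7],[9,6],[11,9],[14,20],[26,12],[30,20],[37,18],[40,0],[44,7],[48,0]]
[[7,7],[9,6],[11,9],[14,20],[26,12],[30,20],[37,18],[40,0],[44,17],[48,0]]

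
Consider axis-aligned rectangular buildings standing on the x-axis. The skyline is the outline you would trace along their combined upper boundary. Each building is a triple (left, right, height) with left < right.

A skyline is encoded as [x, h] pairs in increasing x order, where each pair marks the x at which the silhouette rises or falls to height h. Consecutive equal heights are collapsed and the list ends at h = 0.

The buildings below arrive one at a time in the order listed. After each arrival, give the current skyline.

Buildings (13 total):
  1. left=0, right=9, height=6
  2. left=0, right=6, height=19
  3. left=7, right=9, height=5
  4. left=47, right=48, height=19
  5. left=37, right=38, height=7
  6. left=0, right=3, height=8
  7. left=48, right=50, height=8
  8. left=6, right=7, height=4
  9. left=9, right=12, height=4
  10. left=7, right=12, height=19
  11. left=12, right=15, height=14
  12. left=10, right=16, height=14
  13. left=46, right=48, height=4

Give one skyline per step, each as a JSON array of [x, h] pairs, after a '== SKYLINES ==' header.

== SKYLINES ==
[[0,6],[9,0]]
[[0,19],[6,6],[9,0]]
[[0,19],[6,6],[9,0]]
[[0,19],[6,6],[9,0],[47,19],[48,0]]
[[0,19],[6,6],[9,0],[37,7],[38,0],[47,19],[48,0]]
[[0,19],[6,6],[9,0],[37,7],[38,0],[47,19],[48,0]]
[[0,19],[6,6],[9,0],[37,7],[38,0],[47,19],[48,8],[50,0]]
[[0,19],[6,6],[9,0],[37,7],[38,0],[47,19],[48,8],[50,0]]
[[0,19],[6,6],[9,4],[12,0],[37,7],[38,0],[47,19],[48,8],[50,0]]
[[0,19],[6,6],[7,19],[12,0],[37,7],[38,0],[47,19],[48,8],[50,0]]
[[0,19],[6,6],[7,19],[12,14],[15,0],[37,7],[38,0],[47,19],[48,8],[50,0]]
[[0,19],[6,6],[7,19],[12,14],[16,0],[37,7],[38,0],[47,19],[48,8],[50,0]]
[[0,19],[6,6],[7,19],[12,14],[16,0],[37,7],[38,0],[46,4],[47,19],[48,8],[50,0]]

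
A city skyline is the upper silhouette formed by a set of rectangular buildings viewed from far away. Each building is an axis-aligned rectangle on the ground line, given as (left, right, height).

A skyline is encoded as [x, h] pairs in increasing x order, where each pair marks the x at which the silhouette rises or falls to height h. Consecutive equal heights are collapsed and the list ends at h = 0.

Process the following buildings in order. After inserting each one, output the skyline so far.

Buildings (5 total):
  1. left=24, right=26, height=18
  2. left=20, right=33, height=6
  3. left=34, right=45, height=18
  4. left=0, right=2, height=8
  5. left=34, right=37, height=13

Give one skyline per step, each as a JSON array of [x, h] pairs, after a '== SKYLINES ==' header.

== SKYLINES ==
[[24,18],[26,0]]
[[20,6],[24,18],[26,6],[33,0]]
[[20,6],[24,18],[26,6],[33,0],[34,18],[45,0]]
[[0,8],[2,0],[20,6],[24,18],[26,6],[33,0],[34,18],[45,0]]
[[0,8],[2,0],[20,6],[24,18],[26,6],[33,0],[34,18],[45,0]]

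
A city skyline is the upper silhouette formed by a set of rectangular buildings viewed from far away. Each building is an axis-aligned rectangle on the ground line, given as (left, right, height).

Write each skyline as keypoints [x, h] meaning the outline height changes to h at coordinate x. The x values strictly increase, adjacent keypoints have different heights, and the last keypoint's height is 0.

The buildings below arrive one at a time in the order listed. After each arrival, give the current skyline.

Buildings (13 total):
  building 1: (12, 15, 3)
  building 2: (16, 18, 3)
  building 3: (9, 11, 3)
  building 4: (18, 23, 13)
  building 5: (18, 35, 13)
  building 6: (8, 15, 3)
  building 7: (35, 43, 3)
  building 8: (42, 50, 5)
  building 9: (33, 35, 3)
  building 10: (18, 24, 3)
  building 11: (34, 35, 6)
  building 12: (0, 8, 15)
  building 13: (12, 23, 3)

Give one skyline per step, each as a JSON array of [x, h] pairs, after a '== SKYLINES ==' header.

== SKYLINES ==
[[12,3],[15,0]]
[[12,3],[15,0],[16,3],[18,0]]
[[9,3],[11,0],[12,3],[15,0],[16,3],[18,0]]
[[9,3],[11,0],[12,3],[15,0],[16,3],[18,13],[23,0]]
[[9,3],[11,0],[12,3],[15,0],[16,3],[18,13],[35,0]]
[[8,3],[15,0],[16,3],[18,13],[35,0]]
[[8,3],[15,0],[16,3],[18,13],[35,3],[43,0]]
[[8,3],[15,0],[16,3],[18,13],[35,3],[42,5],[50,0]]
[[8,3],[15,0],[16,3],[18,13],[35,3],[42,5],[50,0]]
[[8,3],[15,0],[16,3],[18,13],[35,3],[42,5],[50,0]]
[[8,3],[15,0],[16,3],[18,13],[35,3],[42,5],[50,0]]
[[0,15],[8,3],[15,0],[16,3],[18,13],[35,3],[42,5],[50,0]]
[[0,15],[8,3],[18,13],[35,3],[42,5],[50,0]]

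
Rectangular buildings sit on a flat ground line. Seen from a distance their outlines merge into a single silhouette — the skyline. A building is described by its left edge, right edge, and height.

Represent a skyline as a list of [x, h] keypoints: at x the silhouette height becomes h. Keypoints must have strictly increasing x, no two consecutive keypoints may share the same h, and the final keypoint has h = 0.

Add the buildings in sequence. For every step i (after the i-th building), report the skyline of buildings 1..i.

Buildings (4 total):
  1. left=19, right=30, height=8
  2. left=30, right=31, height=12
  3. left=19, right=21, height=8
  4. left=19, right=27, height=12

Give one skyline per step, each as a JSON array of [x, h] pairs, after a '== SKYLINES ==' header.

== SKYLINES ==
[[19,8],[30,0]]
[[19,8],[30,12],[31,0]]
[[19,8],[30,12],[31,0]]
[[19,12],[27,8],[30,12],[31,0]]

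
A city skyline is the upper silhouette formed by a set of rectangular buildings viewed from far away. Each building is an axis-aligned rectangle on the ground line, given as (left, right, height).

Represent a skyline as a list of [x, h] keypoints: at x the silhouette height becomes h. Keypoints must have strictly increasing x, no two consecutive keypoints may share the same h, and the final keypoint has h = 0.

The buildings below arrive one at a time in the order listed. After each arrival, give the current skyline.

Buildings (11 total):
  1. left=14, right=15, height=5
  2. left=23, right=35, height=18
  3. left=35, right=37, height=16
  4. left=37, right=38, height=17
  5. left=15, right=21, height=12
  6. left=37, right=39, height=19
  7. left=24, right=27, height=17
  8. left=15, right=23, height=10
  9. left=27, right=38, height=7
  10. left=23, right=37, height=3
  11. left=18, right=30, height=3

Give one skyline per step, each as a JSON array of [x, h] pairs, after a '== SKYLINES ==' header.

== SKYLINES ==
[[14,5],[15,0]]
[[14,5],[15,0],[23,18],[35,0]]
[[14,5],[15,0],[23,18],[35,16],[37,0]]
[[14,5],[15,0],[23,18],[35,16],[37,17],[38,0]]
[[14,5],[15,12],[21,0],[23,18],[35,16],[37,17],[38,0]]
[[14,5],[15,12],[21,0],[23,18],[35,16],[37,19],[39,0]]
[[14,5],[15,12],[21,0],[23,18],[35,16],[37,19],[39,0]]
[[14,5],[15,12],[21,10],[23,18],[35,16],[37,19],[39,0]]
[[14,5],[15,12],[21,10],[23,18],[35,16],[37,19],[39,0]]
[[14,5],[15,12],[21,10],[23,18],[35,16],[37,19],[39,0]]
[[14,5],[15,12],[21,10],[23,18],[35,16],[37,19],[39,0]]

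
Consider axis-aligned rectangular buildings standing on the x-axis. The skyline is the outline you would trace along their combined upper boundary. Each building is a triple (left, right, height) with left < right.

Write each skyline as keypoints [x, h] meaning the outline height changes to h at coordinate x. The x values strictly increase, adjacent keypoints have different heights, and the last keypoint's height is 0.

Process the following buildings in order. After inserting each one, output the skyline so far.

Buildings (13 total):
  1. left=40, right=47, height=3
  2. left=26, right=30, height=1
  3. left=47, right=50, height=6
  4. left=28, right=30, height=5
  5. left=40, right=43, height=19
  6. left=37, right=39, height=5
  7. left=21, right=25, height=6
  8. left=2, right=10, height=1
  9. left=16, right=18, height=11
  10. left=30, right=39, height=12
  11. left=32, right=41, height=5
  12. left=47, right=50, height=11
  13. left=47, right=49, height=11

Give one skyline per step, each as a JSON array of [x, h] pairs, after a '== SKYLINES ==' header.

== SKYLINES ==
[[40,3],[47,0]]
[[26,1],[30,0],[40,3],[47,0]]
[[26,1],[30,0],[40,3],[47,6],[50,0]]
[[26,1],[28,5],[30,0],[40,3],[47,6],[50,0]]
[[26,1],[28,5],[30,0],[40,19],[43,3],[47,6],[50,0]]
[[26,1],[28,5],[30,0],[37,5],[39,0],[40,19],[43,3],[47,6],[50,0]]
[[21,6],[25,0],[26,1],[28,5],[30,0],[37,5],[39,0],[40,19],[43,3],[47,6],[50,0]]
[[2,1],[10,0],[21,6],[25,0],[26,1],[28,5],[30,0],[37,5],[39,0],[40,19],[43,3],[47,6],[50,0]]
[[2,1],[10,0],[16,11],[18,0],[21,6],[25,0],[26,1],[28,5],[30,0],[37,5],[39,0],[40,19],[43,3],[47,6],[50,0]]
[[2,1],[10,0],[16,11],[18,0],[21,6],[25,0],[26,1],[28,5],[30,12],[39,0],[40,19],[43,3],[47,6],[50,0]]
[[2,1],[10,0],[16,11],[18,0],[21,6],[25,0],[26,1],[28,5],[30,12],[39,5],[40,19],[43,3],[47,6],[50,0]]
[[2,1],[10,0],[16,11],[18,0],[21,6],[25,0],[26,1],[28,5],[30,12],[39,5],[40,19],[43,3],[47,11],[50,0]]
[[2,1],[10,0],[16,11],[18,0],[21,6],[25,0],[26,1],[28,5],[30,12],[39,5],[40,19],[43,3],[47,11],[50,0]]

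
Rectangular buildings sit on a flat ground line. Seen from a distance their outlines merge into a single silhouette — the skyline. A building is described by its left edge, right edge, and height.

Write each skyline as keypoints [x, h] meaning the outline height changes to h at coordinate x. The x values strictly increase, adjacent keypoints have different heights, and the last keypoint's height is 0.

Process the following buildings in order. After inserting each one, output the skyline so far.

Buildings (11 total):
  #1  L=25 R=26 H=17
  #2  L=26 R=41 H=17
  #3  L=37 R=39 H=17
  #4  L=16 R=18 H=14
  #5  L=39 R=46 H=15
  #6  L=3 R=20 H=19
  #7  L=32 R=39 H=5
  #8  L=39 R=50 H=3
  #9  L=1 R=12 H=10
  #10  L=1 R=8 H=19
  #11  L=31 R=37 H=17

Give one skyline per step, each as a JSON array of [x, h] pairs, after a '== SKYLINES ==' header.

== SKYLINES ==
[[25,17],[26,0]]
[[25,17],[41,0]]
[[25,17],[41,0]]
[[16,14],[18,0],[25,17],[41,0]]
[[16,14],[18,0],[25,17],[41,15],[46,0]]
[[3,19],[20,0],[25,17],[41,15],[46,0]]
[[3,19],[20,0],[25,17],[41,15],[46,0]]
[[3,19],[20,0],[25,17],[41,15],[46,3],[50,0]]
[[1,10],[3,19],[20,0],[25,17],[41,15],[46,3],[50,0]]
[[1,19],[20,0],[25,17],[41,15],[46,3],[50,0]]
[[1,19],[20,0],[25,17],[41,15],[46,3],[50,0]]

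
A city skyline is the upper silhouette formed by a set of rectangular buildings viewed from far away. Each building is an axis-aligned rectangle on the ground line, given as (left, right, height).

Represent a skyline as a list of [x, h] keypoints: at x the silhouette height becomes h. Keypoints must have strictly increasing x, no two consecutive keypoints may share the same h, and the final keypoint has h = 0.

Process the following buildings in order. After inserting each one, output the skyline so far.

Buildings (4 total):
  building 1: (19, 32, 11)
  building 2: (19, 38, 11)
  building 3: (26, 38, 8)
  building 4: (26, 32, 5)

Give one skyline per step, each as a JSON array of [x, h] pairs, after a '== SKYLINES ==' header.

== SKYLINES ==
[[19,11],[32,0]]
[[19,11],[38,0]]
[[19,11],[38,0]]
[[19,11],[38,0]]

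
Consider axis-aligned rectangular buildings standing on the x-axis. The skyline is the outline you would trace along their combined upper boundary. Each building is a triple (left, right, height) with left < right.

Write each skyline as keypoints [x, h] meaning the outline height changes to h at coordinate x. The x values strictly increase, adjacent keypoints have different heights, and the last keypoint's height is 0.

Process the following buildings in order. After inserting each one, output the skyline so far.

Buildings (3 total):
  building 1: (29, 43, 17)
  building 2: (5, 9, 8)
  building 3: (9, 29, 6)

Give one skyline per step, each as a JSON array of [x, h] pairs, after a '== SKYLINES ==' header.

== SKYLINES ==
[[29,17],[43,0]]
[[5,8],[9,0],[29,17],[43,0]]
[[5,8],[9,6],[29,17],[43,0]]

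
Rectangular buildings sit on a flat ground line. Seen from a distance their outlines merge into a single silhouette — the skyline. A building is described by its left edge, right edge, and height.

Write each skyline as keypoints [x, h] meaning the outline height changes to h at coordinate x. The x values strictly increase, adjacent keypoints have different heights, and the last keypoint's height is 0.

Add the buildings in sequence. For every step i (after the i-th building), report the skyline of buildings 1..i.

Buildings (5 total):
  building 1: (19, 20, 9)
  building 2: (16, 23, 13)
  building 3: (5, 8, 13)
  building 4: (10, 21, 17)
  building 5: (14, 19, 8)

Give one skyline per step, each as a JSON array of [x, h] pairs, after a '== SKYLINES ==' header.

== SKYLINES ==
[[19,9],[20,0]]
[[16,13],[23,0]]
[[5,13],[8,0],[16,13],[23,0]]
[[5,13],[8,0],[10,17],[21,13],[23,0]]
[[5,13],[8,0],[10,17],[21,13],[23,0]]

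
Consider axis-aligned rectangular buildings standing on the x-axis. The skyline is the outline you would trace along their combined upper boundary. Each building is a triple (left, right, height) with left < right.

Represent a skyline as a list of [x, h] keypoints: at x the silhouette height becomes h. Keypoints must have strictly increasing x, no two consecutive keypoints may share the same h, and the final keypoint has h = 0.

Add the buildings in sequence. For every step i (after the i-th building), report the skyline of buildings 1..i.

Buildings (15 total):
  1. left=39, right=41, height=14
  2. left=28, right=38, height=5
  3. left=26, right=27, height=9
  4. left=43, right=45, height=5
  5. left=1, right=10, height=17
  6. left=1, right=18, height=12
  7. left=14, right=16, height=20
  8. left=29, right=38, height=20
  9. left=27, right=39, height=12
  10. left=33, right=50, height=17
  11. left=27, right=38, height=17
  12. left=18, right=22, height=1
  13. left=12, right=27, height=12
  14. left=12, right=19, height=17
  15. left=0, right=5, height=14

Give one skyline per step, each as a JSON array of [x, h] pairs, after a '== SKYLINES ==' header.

== SKYLINES ==
[[39,14],[41,0]]
[[28,5],[38,0],[39,14],[41,0]]
[[26,9],[27,0],[28,5],[38,0],[39,14],[41,0]]
[[26,9],[27,0],[28,5],[38,0],[39,14],[41,0],[43,5],[45,0]]
[[1,17],[10,0],[26,9],[27,0],[28,5],[38,0],[39,14],[41,0],[43,5],[45,0]]
[[1,17],[10,12],[18,0],[26,9],[27,0],[28,5],[38,0],[39,14],[41,0],[43,5],[45,0]]
[[1,17],[10,12],[14,20],[16,12],[18,0],[26,9],[27,0],[28,5],[38,0],[39,14],[41,0],[43,5],[45,0]]
[[1,17],[10,12],[14,20],[16,12],[18,0],[26,9],[27,0],[28,5],[29,20],[38,0],[39,14],[41,0],[43,5],[45,0]]
[[1,17],[10,12],[14,20],[16,12],[18,0],[26,9],[27,12],[29,20],[38,12],[39,14],[41,0],[43,5],[45,0]]
[[1,17],[10,12],[14,20],[16,12],[18,0],[26,9],[27,12],[29,20],[38,17],[50,0]]
[[1,17],[10,12],[14,20],[16,12],[18,0],[26,9],[27,17],[29,20],[38,17],[50,0]]
[[1,17],[10,12],[14,20],[16,12],[18,1],[22,0],[26,9],[27,17],[29,20],[38,17],[50,0]]
[[1,17],[10,12],[14,20],[16,12],[27,17],[29,20],[38,17],[50,0]]
[[1,17],[10,12],[12,17],[14,20],[16,17],[19,12],[27,17],[29,20],[38,17],[50,0]]
[[0,14],[1,17],[10,12],[12,17],[14,20],[16,17],[19,12],[27,17],[29,20],[38,17],[50,0]]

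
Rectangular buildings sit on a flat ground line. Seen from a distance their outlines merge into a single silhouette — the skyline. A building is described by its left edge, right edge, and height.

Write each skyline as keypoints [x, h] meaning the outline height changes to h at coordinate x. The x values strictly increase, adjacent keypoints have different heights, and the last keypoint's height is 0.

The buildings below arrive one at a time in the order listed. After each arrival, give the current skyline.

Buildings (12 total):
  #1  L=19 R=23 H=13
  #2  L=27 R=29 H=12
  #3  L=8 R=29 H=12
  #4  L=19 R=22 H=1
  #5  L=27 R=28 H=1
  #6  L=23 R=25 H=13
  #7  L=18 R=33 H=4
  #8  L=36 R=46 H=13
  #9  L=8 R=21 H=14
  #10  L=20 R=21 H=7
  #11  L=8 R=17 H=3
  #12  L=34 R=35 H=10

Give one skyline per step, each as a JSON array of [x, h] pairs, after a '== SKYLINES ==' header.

== SKYLINES ==
[[19,13],[23,0]]
[[19,13],[23,0],[27,12],[29,0]]
[[8,12],[19,13],[23,12],[29,0]]
[[8,12],[19,13],[23,12],[29,0]]
[[8,12],[19,13],[23,12],[29,0]]
[[8,12],[19,13],[25,12],[29,0]]
[[8,12],[19,13],[25,12],[29,4],[33,0]]
[[8,12],[19,13],[25,12],[29,4],[33,0],[36,13],[46,0]]
[[8,14],[21,13],[25,12],[29,4],[33,0],[36,13],[46,0]]
[[8,14],[21,13],[25,12],[29,4],[33,0],[36,13],[46,0]]
[[8,14],[21,13],[25,12],[29,4],[33,0],[36,13],[46,0]]
[[8,14],[21,13],[25,12],[29,4],[33,0],[34,10],[35,0],[36,13],[46,0]]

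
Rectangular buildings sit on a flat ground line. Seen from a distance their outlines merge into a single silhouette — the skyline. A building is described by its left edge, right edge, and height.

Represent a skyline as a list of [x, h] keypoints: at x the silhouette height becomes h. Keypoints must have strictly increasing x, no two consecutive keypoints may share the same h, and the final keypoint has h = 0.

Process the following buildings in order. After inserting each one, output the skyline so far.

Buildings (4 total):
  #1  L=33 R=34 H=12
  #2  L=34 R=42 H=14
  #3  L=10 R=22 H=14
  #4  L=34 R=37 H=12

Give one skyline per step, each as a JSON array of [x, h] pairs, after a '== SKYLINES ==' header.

== SKYLINES ==
[[33,12],[34,0]]
[[33,12],[34,14],[42,0]]
[[10,14],[22,0],[33,12],[34,14],[42,0]]
[[10,14],[22,0],[33,12],[34,14],[42,0]]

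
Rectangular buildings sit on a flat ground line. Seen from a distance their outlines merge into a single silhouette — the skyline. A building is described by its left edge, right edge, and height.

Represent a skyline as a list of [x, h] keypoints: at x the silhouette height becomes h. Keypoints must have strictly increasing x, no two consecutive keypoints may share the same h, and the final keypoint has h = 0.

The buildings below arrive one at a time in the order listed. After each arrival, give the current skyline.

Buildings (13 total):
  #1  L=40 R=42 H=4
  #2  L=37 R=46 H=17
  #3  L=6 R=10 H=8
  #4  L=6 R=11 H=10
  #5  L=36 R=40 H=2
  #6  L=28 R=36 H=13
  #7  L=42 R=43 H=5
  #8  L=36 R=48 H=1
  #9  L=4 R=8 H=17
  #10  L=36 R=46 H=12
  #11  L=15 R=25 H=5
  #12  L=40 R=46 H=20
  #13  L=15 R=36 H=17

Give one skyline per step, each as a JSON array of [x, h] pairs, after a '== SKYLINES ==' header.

== SKYLINES ==
[[40,4],[42,0]]
[[37,17],[46,0]]
[[6,8],[10,0],[37,17],[46,0]]
[[6,10],[11,0],[37,17],[46,0]]
[[6,10],[11,0],[36,2],[37,17],[46,0]]
[[6,10],[11,0],[28,13],[36,2],[37,17],[46,0]]
[[6,10],[11,0],[28,13],[36,2],[37,17],[46,0]]
[[6,10],[11,0],[28,13],[36,2],[37,17],[46,1],[48,0]]
[[4,17],[8,10],[11,0],[28,13],[36,2],[37,17],[46,1],[48,0]]
[[4,17],[8,10],[11,0],[28,13],[36,12],[37,17],[46,1],[48,0]]
[[4,17],[8,10],[11,0],[15,5],[25,0],[28,13],[36,12],[37,17],[46,1],[48,0]]
[[4,17],[8,10],[11,0],[15,5],[25,0],[28,13],[36,12],[37,17],[40,20],[46,1],[48,0]]
[[4,17],[8,10],[11,0],[15,17],[36,12],[37,17],[40,20],[46,1],[48,0]]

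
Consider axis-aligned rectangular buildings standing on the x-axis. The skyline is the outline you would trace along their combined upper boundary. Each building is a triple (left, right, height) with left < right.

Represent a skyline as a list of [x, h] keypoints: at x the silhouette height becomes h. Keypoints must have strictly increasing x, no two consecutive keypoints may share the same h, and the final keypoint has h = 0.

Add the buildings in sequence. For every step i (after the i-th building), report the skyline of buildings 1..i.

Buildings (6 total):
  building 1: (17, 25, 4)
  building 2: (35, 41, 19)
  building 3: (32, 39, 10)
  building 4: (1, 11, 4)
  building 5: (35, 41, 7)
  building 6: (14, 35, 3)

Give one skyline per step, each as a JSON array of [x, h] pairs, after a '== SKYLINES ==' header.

== SKYLINES ==
[[17,4],[25,0]]
[[17,4],[25,0],[35,19],[41,0]]
[[17,4],[25,0],[32,10],[35,19],[41,0]]
[[1,4],[11,0],[17,4],[25,0],[32,10],[35,19],[41,0]]
[[1,4],[11,0],[17,4],[25,0],[32,10],[35,19],[41,0]]
[[1,4],[11,0],[14,3],[17,4],[25,3],[32,10],[35,19],[41,0]]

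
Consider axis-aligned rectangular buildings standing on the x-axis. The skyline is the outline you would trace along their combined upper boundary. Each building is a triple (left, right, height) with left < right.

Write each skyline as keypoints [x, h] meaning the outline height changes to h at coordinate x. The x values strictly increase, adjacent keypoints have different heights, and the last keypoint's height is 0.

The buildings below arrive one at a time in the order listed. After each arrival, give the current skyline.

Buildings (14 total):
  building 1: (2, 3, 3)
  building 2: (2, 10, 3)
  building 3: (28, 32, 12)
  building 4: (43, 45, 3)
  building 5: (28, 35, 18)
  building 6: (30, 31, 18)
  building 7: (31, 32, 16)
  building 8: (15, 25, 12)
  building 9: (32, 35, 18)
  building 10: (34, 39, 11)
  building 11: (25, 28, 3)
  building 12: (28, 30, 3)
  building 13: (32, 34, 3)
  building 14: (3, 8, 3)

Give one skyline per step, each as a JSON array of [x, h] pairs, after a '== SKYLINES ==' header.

== SKYLINES ==
[[2,3],[3,0]]
[[2,3],[10,0]]
[[2,3],[10,0],[28,12],[32,0]]
[[2,3],[10,0],[28,12],[32,0],[43,3],[45,0]]
[[2,3],[10,0],[28,18],[35,0],[43,3],[45,0]]
[[2,3],[10,0],[28,18],[35,0],[43,3],[45,0]]
[[2,3],[10,0],[28,18],[35,0],[43,3],[45,0]]
[[2,3],[10,0],[15,12],[25,0],[28,18],[35,0],[43,3],[45,0]]
[[2,3],[10,0],[15,12],[25,0],[28,18],[35,0],[43,3],[45,0]]
[[2,3],[10,0],[15,12],[25,0],[28,18],[35,11],[39,0],[43,3],[45,0]]
[[2,3],[10,0],[15,12],[25,3],[28,18],[35,11],[39,0],[43,3],[45,0]]
[[2,3],[10,0],[15,12],[25,3],[28,18],[35,11],[39,0],[43,3],[45,0]]
[[2,3],[10,0],[15,12],[25,3],[28,18],[35,11],[39,0],[43,3],[45,0]]
[[2,3],[10,0],[15,12],[25,3],[28,18],[35,11],[39,0],[43,3],[45,0]]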